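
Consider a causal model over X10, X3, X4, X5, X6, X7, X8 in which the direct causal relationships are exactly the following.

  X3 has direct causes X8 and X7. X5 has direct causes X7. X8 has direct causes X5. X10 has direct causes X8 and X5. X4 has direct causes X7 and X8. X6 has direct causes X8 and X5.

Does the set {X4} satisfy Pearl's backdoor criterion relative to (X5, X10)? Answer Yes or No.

Backdoor paths from X5 to X10 (paths whose first edge points into X5):
  P1: X5 <- X7 -> X3 <- X8 -> X10
  P2: X5 <- X7 -> X4 <- X8 -> X10
Condition 1 (no descendant of X5 in the set): FAILS — X4 is a descendant of X5.
Condition 2 (every backdoor path blocked by {X4}):
  P1: blocked at collider X3 (neither it nor any descendant is in the conditioning set).
  P2: open — collider(s) X4 are conditioned on (or have a conditioned descendant) and no non-collider on the path is in the set.
{X4} does not satisfy the backdoor criterion.

No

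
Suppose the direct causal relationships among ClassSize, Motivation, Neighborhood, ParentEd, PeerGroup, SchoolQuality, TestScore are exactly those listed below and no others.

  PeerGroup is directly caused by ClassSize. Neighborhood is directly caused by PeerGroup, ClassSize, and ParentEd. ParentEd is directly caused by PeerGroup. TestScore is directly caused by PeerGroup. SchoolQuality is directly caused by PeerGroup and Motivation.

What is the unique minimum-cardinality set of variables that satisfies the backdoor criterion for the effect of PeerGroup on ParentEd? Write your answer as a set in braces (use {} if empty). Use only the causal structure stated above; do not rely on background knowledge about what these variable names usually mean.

Variables eligible for adjustment (non-descendants of PeerGroup, excluding PeerGroup and ParentEd): {ClassSize, Motivation}.
Backdoor paths from PeerGroup to ParentEd:
  P1: PeerGroup <- ClassSize -> Neighborhood <- ParentEd
Each backdoor path contains an unconditioned collider, so every path is already blocked with the empty conditioning set:
  P1: blocked at collider Neighborhood (neither it nor any descendant is in the conditioning set).
The empty set is therefore the unique smallest valid set.

{}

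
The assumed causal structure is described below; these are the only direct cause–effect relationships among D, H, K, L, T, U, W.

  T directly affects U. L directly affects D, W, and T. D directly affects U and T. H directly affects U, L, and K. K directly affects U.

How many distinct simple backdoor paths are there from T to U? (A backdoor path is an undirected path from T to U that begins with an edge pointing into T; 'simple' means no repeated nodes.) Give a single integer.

6

A backdoor path from T to U is any simple undirected path whose first edge points into T (i.e. leaves T via a parent).
Parents of T: {D, L}.
Enumerating:
  P1: T <- L <- H -> K -> U
  P2: T <- L <- H -> U
  P3: T <- L -> D -> U
  P4: T <- D <- L <- H -> K -> U
  P5: T <- D <- L <- H -> U
  P6: T <- D -> U
That exhausts the simple backdoor paths. Count: 6.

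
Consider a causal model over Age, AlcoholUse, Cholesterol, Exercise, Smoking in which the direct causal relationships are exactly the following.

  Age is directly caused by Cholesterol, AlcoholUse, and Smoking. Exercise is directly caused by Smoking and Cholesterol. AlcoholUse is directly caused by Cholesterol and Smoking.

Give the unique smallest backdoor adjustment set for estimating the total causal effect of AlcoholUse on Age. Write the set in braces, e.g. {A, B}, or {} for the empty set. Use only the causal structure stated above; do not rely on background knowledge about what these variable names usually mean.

Variables eligible for adjustment (non-descendants of AlcoholUse, excluding AlcoholUse and Age): {Cholesterol, Exercise, Smoking}.
Backdoor paths from AlcoholUse to Age:
  P1: AlcoholUse <- Cholesterol -> Exercise <- Smoking -> Age
  P2: AlcoholUse <- Cholesterol -> Age
  P3: AlcoholUse <- Smoking -> Exercise <- Cholesterol -> Age
  P4: AlcoholUse <- Smoking -> Age
The empty set is not sufficient: P2 (AlcoholUse <- Cholesterol -> Age) has no collider blocking it and no conditioned non-collider, so it is open.
Try {Cholesterol, Smoking}:
  P1: blocked at fork node Cholesterol ∈ conditioning set.
  P2: blocked at fork node Cholesterol ∈ conditioning set.
  P3: blocked at fork node Smoking ∈ conditioning set.
  P4: blocked at fork node Smoking ∈ conditioning set.
{Cholesterol, Smoking} contains no descendant of AlcoholUse and blocks every backdoor path.
Every element of {Cholesterol, Smoking} is needed (dropping Cholesterol leaves P2 open; dropping Smoking leaves P4 open), so no proper subset is valid.
Among all size-2 subsets of the eligible variables, only {Cholesterol, Smoking} blocks every backdoor path, so it is the unique smallest valid adjustment set.

{Cholesterol, Smoking}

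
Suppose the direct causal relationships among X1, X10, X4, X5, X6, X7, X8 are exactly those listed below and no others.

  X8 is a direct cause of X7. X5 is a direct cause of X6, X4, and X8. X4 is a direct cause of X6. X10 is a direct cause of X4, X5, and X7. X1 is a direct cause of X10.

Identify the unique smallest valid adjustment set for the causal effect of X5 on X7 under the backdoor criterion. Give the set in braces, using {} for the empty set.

{X10}

Variables eligible for adjustment (non-descendants of X5, excluding X5 and X7): {X1, X10}.
Backdoor paths from X5 to X7:
  P1: X5 <- X10 -> X7
The empty set is not sufficient: P1 (X5 <- X10 -> X7) has no collider blocking it and no conditioned non-collider, so it is open.
Try {X10}:
  P1: blocked at fork node X10 ∈ conditioning set.
{X10} contains no descendant of X5 and blocks every backdoor path.
No other singleton works — e.g. {X1} leaves P1 open — so {X10} is the unique smallest valid adjustment set.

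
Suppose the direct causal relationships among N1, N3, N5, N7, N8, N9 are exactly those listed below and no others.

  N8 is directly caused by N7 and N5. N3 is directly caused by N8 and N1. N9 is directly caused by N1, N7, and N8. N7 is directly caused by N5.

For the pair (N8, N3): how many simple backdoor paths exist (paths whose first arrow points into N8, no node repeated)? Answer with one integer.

A backdoor path from N8 to N3 is any simple undirected path whose first edge points into N8 (i.e. leaves N8 via a parent).
Parents of N8: {N5, N7}.
Enumerating:
  P1: N8 <- N5 -> N7 -> N9 <- N1 -> N3
  P2: N8 <- N7 -> N9 <- N1 -> N3
That exhausts the simple backdoor paths. Count: 2.

2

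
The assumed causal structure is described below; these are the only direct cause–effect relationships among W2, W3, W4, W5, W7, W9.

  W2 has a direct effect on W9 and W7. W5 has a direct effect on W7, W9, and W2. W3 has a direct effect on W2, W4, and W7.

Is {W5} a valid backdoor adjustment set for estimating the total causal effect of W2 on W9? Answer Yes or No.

Yes

Backdoor paths from W2 to W9 (paths whose first edge points into W2):
  P1: W2 <- W3 -> W7 <- W5 -> W9
  P2: W2 <- W5 -> W9
Condition 1 (no descendant of W2 in the set): holds — descendants of W2 are {W7, W9}; none are in {W5}.
Condition 2 (every backdoor path blocked by {W5}):
  P1: blocked at collider W7 (neither it nor any descendant is in the conditioning set).
  P2: blocked at fork node W5 ∈ conditioning set.
{W5} satisfies the backdoor criterion.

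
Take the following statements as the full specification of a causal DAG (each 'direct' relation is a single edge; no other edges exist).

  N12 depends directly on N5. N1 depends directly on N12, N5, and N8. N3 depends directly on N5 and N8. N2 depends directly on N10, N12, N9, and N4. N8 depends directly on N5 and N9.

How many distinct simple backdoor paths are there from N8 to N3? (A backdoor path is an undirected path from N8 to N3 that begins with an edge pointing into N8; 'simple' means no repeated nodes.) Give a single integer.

A backdoor path from N8 to N3 is any simple undirected path whose first edge points into N8 (i.e. leaves N8 via a parent).
Parents of N8: {N5, N9}.
Enumerating:
  P1: N8 <- N9 -> N2 <- N12 <- N5 -> N3
  P2: N8 <- N9 -> N2 <- N12 -> N1 <- N5 -> N3
  P3: N8 <- N5 -> N3
That exhausts the simple backdoor paths. Count: 3.

3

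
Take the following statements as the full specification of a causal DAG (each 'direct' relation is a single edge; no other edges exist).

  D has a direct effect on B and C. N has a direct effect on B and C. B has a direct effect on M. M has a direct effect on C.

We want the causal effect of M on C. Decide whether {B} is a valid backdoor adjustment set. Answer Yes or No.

Yes

Backdoor paths from M to C (paths whose first edge points into M):
  P1: M <- B <- N -> C
  P2: M <- B <- D -> C
Condition 1 (no descendant of M in the set): holds — descendants of M are {C}; none are in {B}.
Condition 2 (every backdoor path blocked by {B}):
  P1: blocked at chain node B ∈ conditioning set.
  P2: blocked at chain node B ∈ conditioning set.
{B} satisfies the backdoor criterion.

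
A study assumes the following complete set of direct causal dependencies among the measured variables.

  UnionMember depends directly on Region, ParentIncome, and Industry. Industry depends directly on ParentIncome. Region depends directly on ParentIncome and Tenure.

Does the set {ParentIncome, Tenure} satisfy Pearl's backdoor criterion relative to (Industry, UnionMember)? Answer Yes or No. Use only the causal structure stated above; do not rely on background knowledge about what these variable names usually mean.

Backdoor paths from Industry to UnionMember (paths whose first edge points into Industry):
  P1: Industry <- ParentIncome -> Region -> UnionMember
  P2: Industry <- ParentIncome -> UnionMember
Condition 1 (no descendant of Industry in the set): holds — descendants of Industry are {UnionMember}; none are in {ParentIncome, Tenure}.
Condition 2 (every backdoor path blocked by {ParentIncome, Tenure}):
  P1: blocked at fork node ParentIncome ∈ conditioning set.
  P2: blocked at fork node ParentIncome ∈ conditioning set.
{ParentIncome, Tenure} satisfies the backdoor criterion.

Yes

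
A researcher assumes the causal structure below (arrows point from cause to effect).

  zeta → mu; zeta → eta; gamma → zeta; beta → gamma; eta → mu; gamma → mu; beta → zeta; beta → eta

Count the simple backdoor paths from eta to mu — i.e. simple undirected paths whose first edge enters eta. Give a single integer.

A backdoor path from eta to mu is any simple undirected path whose first edge points into eta (i.e. leaves eta via a parent).
Parents of eta: {beta, zeta}.
Enumerating:
  P1: eta <- beta -> gamma -> zeta -> mu
  P2: eta <- beta -> gamma -> mu
  P3: eta <- beta -> zeta <- gamma -> mu
  P4: eta <- beta -> zeta -> mu
  P5: eta <- zeta <- beta -> gamma -> mu
  P6: eta <- zeta <- gamma -> mu
  P7: eta <- zeta -> mu
That exhausts the simple backdoor paths. Count: 7.

7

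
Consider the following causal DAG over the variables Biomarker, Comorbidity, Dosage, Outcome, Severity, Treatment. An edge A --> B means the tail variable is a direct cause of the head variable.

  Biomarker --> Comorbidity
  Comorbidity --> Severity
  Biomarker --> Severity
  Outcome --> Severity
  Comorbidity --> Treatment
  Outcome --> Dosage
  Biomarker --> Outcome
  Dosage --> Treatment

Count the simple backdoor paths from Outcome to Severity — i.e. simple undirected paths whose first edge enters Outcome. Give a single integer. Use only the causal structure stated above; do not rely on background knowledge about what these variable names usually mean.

2

A backdoor path from Outcome to Severity is any simple undirected path whose first edge points into Outcome (i.e. leaves Outcome via a parent).
Parents of Outcome: {Biomarker}.
Enumerating:
  P1: Outcome <- Biomarker -> Comorbidity -> Severity
  P2: Outcome <- Biomarker -> Severity
That exhausts the simple backdoor paths. Count: 2.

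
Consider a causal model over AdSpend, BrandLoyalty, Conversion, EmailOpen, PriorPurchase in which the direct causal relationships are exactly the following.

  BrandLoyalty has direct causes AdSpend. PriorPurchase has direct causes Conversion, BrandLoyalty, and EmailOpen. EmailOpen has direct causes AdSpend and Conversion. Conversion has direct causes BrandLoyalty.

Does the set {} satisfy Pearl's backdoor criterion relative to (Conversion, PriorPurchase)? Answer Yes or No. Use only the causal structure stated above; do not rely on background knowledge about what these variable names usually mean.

Backdoor paths from Conversion to PriorPurchase (paths whose first edge points into Conversion):
  P1: Conversion <- BrandLoyalty <- AdSpend -> EmailOpen -> PriorPurchase
  P2: Conversion <- BrandLoyalty -> PriorPurchase
Condition 1 (no descendant of Conversion in the set): holds — descendants of Conversion are {EmailOpen, PriorPurchase}; none are in {}.
Condition 2 (every backdoor path blocked by {}):
  P1: open — no interior node is in the conditioning set.
  P2: open — no interior node is in the conditioning set.
{} does not satisfy the backdoor criterion.

No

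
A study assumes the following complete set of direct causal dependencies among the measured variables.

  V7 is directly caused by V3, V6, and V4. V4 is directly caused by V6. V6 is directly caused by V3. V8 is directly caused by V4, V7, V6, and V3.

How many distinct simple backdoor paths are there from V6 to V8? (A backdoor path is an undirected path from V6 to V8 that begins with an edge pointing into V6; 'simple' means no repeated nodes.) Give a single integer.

A backdoor path from V6 to V8 is any simple undirected path whose first edge points into V6 (i.e. leaves V6 via a parent).
Parents of V6: {V3}.
Enumerating:
  P1: V6 <- V3 -> V7 <- V4 -> V8
  P2: V6 <- V3 -> V7 -> V8
  P3: V6 <- V3 -> V8
That exhausts the simple backdoor paths. Count: 3.

3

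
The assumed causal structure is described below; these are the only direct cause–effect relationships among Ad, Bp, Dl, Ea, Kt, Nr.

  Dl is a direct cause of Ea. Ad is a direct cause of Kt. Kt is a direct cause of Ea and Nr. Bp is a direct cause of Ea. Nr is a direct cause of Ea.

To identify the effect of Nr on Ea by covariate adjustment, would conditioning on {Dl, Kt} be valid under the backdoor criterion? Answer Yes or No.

Yes

Backdoor paths from Nr to Ea (paths whose first edge points into Nr):
  P1: Nr <- Kt -> Ea
Condition 1 (no descendant of Nr in the set): holds — descendants of Nr are {Ea}; none are in {Dl, Kt}.
Condition 2 (every backdoor path blocked by {Dl, Kt}):
  P1: blocked at fork node Kt ∈ conditioning set.
{Dl, Kt} satisfies the backdoor criterion.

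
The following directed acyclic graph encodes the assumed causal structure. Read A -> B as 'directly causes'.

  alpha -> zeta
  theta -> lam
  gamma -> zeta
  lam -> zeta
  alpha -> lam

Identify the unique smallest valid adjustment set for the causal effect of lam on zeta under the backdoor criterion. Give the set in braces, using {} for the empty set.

Variables eligible for adjustment (non-descendants of lam, excluding lam and zeta): {alpha, gamma, theta}.
Backdoor paths from lam to zeta:
  P1: lam <- alpha -> zeta
The empty set is not sufficient: P1 (lam <- alpha -> zeta) has no collider blocking it and no conditioned non-collider, so it is open.
Try {alpha}:
  P1: blocked at fork node alpha ∈ conditioning set.
{alpha} contains no descendant of lam and blocks every backdoor path.
No other singleton works — e.g. {gamma} leaves P1 open — so {alpha} is the unique smallest valid adjustment set.

{alpha}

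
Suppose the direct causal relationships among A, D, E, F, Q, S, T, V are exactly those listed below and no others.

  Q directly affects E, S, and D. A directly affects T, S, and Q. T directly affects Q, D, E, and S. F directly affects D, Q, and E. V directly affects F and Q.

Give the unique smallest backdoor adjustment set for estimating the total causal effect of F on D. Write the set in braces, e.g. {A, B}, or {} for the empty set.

{V}

Variables eligible for adjustment (non-descendants of F, excluding F and D): {A, T, V}.
Backdoor paths from F to D:
  P1: F <- V -> Q <- A -> T -> D
  P2: F <- V -> Q <- A -> S <- T -> D
  P3: F <- V -> Q <- T -> D
  P4: F <- V -> Q -> D
  P5: F <- V -> Q -> S <- A -> T -> D
  P6: F <- V -> Q -> S <- T -> D
  P7: F <- V -> Q -> E <- T -> D
The empty set is not sufficient: P4 (F <- V -> Q -> D) has no collider blocking it and no conditioned non-collider, so it is open.
Try {V}:
  P1: blocked at fork node V ∈ conditioning set.
  P2: blocked at fork node V ∈ conditioning set.
  P3: blocked at fork node V ∈ conditioning set.
  P4: blocked at fork node V ∈ conditioning set.
  P5: blocked at fork node V ∈ conditioning set.
  P6: blocked at fork node V ∈ conditioning set.
  P7: blocked at fork node V ∈ conditioning set.
{V} contains no descendant of F and blocks every backdoor path.
No other singleton works — e.g. {A} leaves P4 open — so {V} is the unique smallest valid adjustment set.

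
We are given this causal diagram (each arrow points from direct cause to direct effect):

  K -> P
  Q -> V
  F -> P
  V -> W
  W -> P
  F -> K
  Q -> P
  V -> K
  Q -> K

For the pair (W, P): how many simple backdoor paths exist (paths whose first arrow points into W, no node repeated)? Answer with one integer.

6

A backdoor path from W to P is any simple undirected path whose first edge points into W (i.e. leaves W via a parent).
Parents of W: {V}.
Enumerating:
  P1: W <- V <- Q -> K <- F -> P
  P2: W <- V <- Q -> K -> P
  P3: W <- V <- Q -> P
  P4: W <- V -> K <- F -> P
  P5: W <- V -> K <- Q -> P
  P6: W <- V -> K -> P
That exhausts the simple backdoor paths. Count: 6.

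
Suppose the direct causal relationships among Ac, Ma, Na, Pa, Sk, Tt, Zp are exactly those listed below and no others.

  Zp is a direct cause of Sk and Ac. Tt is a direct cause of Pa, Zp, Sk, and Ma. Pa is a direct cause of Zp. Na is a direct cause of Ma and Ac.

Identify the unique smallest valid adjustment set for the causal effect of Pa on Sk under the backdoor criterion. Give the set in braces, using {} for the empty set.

Variables eligible for adjustment (non-descendants of Pa, excluding Pa and Sk): {Ma, Na, Tt}.
Backdoor paths from Pa to Sk:
  P1: Pa <- Tt -> Zp -> Sk
  P2: Pa <- Tt -> Sk
  P3: Pa <- Tt -> Ma <- Na -> Ac <- Zp -> Sk
The empty set is not sufficient: P1 (Pa <- Tt -> Zp -> Sk) has no collider blocking it and no conditioned non-collider, so it is open.
Try {Tt}:
  P1: blocked at fork node Tt ∈ conditioning set.
  P2: blocked at fork node Tt ∈ conditioning set.
  P3: blocked at fork node Tt ∈ conditioning set.
{Tt} contains no descendant of Pa and blocks every backdoor path.
No other singleton works — e.g. {Na} leaves P1 open — so {Tt} is the unique smallest valid adjustment set.

{Tt}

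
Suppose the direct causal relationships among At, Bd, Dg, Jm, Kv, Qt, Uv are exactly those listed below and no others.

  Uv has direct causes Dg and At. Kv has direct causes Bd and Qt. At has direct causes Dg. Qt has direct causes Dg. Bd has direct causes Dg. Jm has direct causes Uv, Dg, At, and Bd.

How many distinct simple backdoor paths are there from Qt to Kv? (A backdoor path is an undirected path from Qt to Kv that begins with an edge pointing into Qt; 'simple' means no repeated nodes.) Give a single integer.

A backdoor path from Qt to Kv is any simple undirected path whose first edge points into Qt (i.e. leaves Qt via a parent).
Parents of Qt: {Dg}.
Enumerating:
  P1: Qt <- Dg -> At -> Uv -> Jm <- Bd -> Kv
  P2: Qt <- Dg -> At -> Jm <- Bd -> Kv
  P3: Qt <- Dg -> Bd -> Kv
  P4: Qt <- Dg -> Uv <- At -> Jm <- Bd -> Kv
  P5: Qt <- Dg -> Uv -> Jm <- Bd -> Kv
  P6: Qt <- Dg -> Jm <- Bd -> Kv
That exhausts the simple backdoor paths. Count: 6.

6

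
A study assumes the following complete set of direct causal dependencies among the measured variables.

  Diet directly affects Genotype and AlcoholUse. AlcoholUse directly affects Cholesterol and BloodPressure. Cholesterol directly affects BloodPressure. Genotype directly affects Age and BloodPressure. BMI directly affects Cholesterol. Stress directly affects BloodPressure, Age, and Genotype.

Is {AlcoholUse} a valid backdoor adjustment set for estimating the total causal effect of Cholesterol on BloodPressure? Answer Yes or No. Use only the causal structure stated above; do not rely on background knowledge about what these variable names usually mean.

Backdoor paths from Cholesterol to BloodPressure (paths whose first edge points into Cholesterol):
  P1: Cholesterol <- AlcoholUse <- Diet -> Genotype <- Stress -> BloodPressure
  P2: Cholesterol <- AlcoholUse <- Diet -> Genotype -> Age <- Stress -> BloodPressure
  P3: Cholesterol <- AlcoholUse <- Diet -> Genotype -> BloodPressure
  P4: Cholesterol <- AlcoholUse -> BloodPressure
Condition 1 (no descendant of Cholesterol in the set): holds — descendants of Cholesterol are {BloodPressure}; none are in {AlcoholUse}.
Condition 2 (every backdoor path blocked by {AlcoholUse}):
  P1: blocked at chain node AlcoholUse ∈ conditioning set.
  P2: blocked at chain node AlcoholUse ∈ conditioning set.
  P3: blocked at chain node AlcoholUse ∈ conditioning set.
  P4: blocked at fork node AlcoholUse ∈ conditioning set.
{AlcoholUse} satisfies the backdoor criterion.

Yes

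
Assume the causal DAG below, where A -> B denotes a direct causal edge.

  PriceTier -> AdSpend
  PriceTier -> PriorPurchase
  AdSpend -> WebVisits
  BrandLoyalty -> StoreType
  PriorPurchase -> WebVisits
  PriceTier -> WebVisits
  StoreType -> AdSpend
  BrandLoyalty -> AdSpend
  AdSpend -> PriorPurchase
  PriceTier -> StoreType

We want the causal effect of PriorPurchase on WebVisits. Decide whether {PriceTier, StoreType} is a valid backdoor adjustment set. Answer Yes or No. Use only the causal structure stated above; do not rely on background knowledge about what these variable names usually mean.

Backdoor paths from PriorPurchase to WebVisits (paths whose first edge points into PriorPurchase):
  P1: PriorPurchase <- PriceTier -> StoreType <- BrandLoyalty -> AdSpend -> WebVisits
  P2: PriorPurchase <- PriceTier -> StoreType -> AdSpend -> WebVisits
  P3: PriorPurchase <- PriceTier -> AdSpend -> WebVisits
  P4: PriorPurchase <- PriceTier -> WebVisits
  P5: PriorPurchase <- AdSpend <- BrandLoyalty -> StoreType <- PriceTier -> WebVisits
  P6: PriorPurchase <- AdSpend <- PriceTier -> WebVisits
  P7: PriorPurchase <- AdSpend <- StoreType <- PriceTier -> WebVisits
  P8: PriorPurchase <- AdSpend -> WebVisits
Condition 1 (no descendant of PriorPurchase in the set): holds — descendants of PriorPurchase are {WebVisits}; none are in {PriceTier, StoreType}.
Condition 2 (every backdoor path blocked by {PriceTier, StoreType}):
  P1: blocked at fork node PriceTier ∈ conditioning set.
  P2: blocked at fork node PriceTier ∈ conditioning set.
  P3: blocked at fork node PriceTier ∈ conditioning set.
  P4: blocked at fork node PriceTier ∈ conditioning set.
  P5: blocked at fork node PriceTier ∈ conditioning set.
  P6: blocked at fork node PriceTier ∈ conditioning set.
  P7: blocked at chain node StoreType ∈ conditioning set.
  P8: open — no interior node is in the conditioning set.
{PriceTier, StoreType} does not satisfy the backdoor criterion.

No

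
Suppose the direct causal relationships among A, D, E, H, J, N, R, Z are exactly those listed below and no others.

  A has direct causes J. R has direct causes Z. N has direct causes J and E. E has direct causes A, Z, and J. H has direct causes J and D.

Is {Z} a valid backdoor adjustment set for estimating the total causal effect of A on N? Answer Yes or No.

Backdoor paths from A to N (paths whose first edge points into A):
  P1: A <- J -> E -> N
  P2: A <- J -> N
Condition 1 (no descendant of A in the set): holds — descendants of A are {E, N}; none are in {Z}.
Condition 2 (every backdoor path blocked by {Z}):
  P1: open — no interior node is in the conditioning set.
  P2: open — no interior node is in the conditioning set.
{Z} does not satisfy the backdoor criterion.

No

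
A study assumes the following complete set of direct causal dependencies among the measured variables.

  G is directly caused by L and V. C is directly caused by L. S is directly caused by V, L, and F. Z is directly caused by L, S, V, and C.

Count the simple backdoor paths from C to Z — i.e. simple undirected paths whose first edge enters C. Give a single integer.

5

A backdoor path from C to Z is any simple undirected path whose first edge points into C (i.e. leaves C via a parent).
Parents of C: {L}.
Enumerating:
  P1: C <- L -> G <- V -> S -> Z
  P2: C <- L -> G <- V -> Z
  P3: C <- L -> S <- V -> Z
  P4: C <- L -> S -> Z
  P5: C <- L -> Z
That exhausts the simple backdoor paths. Count: 5.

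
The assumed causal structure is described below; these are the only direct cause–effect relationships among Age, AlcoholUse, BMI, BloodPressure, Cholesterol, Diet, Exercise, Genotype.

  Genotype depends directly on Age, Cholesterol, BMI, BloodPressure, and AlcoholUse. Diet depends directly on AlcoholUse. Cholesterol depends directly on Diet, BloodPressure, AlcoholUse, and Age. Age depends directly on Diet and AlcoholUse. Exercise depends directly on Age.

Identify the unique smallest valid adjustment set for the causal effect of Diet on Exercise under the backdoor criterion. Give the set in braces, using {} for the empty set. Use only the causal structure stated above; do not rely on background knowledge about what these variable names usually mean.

{AlcoholUse}

Variables eligible for adjustment (non-descendants of Diet, excluding Diet and Exercise): {AlcoholUse, BMI, BloodPressure}.
Backdoor paths from Diet to Exercise:
  P1: Diet <- AlcoholUse -> Age -> Exercise
  P2: Diet <- AlcoholUse -> Cholesterol <- BloodPressure -> Genotype <- Age -> Exercise
  P3: Diet <- AlcoholUse -> Cholesterol <- Age -> Exercise
  P4: Diet <- AlcoholUse -> Cholesterol -> Genotype <- Age -> Exercise
  P5: Diet <- AlcoholUse -> Genotype <- BloodPressure -> Cholesterol <- Age -> Exercise
  P6: Diet <- AlcoholUse -> Genotype <- Age -> Exercise
  P7: Diet <- AlcoholUse -> Genotype <- Cholesterol <- Age -> Exercise
The empty set is not sufficient: P1 (Diet <- AlcoholUse -> Age -> Exercise) has no collider blocking it and no conditioned non-collider, so it is open.
Try {AlcoholUse}:
  P1: blocked at fork node AlcoholUse ∈ conditioning set.
  P2: blocked at fork node AlcoholUse ∈ conditioning set.
  P3: blocked at fork node AlcoholUse ∈ conditioning set.
  P4: blocked at fork node AlcoholUse ∈ conditioning set.
  P5: blocked at fork node AlcoholUse ∈ conditioning set.
  P6: blocked at fork node AlcoholUse ∈ conditioning set.
  P7: blocked at fork node AlcoholUse ∈ conditioning set.
{AlcoholUse} contains no descendant of Diet and blocks every backdoor path.
No other singleton works — e.g. {BloodPressure} leaves P1 open — so {AlcoholUse} is the unique smallest valid adjustment set.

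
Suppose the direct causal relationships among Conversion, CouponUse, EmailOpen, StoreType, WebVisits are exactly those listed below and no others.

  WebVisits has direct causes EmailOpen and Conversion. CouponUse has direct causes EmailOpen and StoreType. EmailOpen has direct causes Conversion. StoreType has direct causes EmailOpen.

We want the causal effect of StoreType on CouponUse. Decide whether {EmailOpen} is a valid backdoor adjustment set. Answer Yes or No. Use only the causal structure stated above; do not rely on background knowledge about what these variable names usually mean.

Backdoor paths from StoreType to CouponUse (paths whose first edge points into StoreType):
  P1: StoreType <- EmailOpen -> CouponUse
Condition 1 (no descendant of StoreType in the set): holds — descendants of StoreType are {CouponUse}; none are in {EmailOpen}.
Condition 2 (every backdoor path blocked by {EmailOpen}):
  P1: blocked at fork node EmailOpen ∈ conditioning set.
{EmailOpen} satisfies the backdoor criterion.

Yes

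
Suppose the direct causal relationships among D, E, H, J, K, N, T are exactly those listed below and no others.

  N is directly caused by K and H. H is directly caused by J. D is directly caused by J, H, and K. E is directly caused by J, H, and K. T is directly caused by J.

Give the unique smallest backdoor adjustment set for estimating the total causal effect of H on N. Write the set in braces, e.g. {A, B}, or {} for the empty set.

{}

Variables eligible for adjustment (non-descendants of H, excluding H and N): {J, K, T}.
Backdoor paths from H to N:
  P1: H <- J -> D <- K -> N
  P2: H <- J -> E <- K -> N
Each backdoor path contains an unconditioned collider, so every path is already blocked with the empty conditioning set:
  P1: blocked at collider D (neither it nor any descendant is in the conditioning set).
  P2: blocked at collider E (neither it nor any descendant is in the conditioning set).
The empty set is therefore the unique smallest valid set.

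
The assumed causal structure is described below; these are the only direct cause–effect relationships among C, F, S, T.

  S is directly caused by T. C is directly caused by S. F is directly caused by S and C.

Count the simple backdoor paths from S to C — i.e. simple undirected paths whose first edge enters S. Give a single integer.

A backdoor path from S to C is any simple undirected path whose first edge points into S (i.e. leaves S via a parent).
Parents of S: {T}.
No simple path from any parent of S reaches C without revisiting S, so there are no backdoor paths.

0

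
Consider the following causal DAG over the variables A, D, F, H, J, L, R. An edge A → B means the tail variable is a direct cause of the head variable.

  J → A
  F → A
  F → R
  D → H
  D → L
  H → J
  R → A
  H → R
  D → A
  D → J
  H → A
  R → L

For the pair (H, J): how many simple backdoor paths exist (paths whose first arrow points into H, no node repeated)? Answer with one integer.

4

A backdoor path from H to J is any simple undirected path whose first edge points into H (i.e. leaves H via a parent).
Parents of H: {D}.
Enumerating:
  P1: H <- D -> L <- R <- F -> A <- J
  P2: H <- D -> L <- R -> A <- J
  P3: H <- D -> J
  P4: H <- D -> A <- J
That exhausts the simple backdoor paths. Count: 4.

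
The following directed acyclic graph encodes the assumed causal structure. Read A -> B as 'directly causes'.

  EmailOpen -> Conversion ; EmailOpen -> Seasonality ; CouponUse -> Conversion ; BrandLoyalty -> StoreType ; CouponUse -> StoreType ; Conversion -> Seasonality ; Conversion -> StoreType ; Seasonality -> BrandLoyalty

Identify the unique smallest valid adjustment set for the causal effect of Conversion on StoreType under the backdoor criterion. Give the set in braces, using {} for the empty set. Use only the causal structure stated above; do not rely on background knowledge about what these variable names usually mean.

Variables eligible for adjustment (non-descendants of Conversion, excluding Conversion and StoreType): {CouponUse, EmailOpen}.
Backdoor paths from Conversion to StoreType:
  P1: Conversion <- EmailOpen -> Seasonality -> BrandLoyalty -> StoreType
  P2: Conversion <- CouponUse -> StoreType
The empty set is not sufficient: P1 (Conversion <- EmailOpen -> Seasonality -> BrandLoyalty -> StoreType) has no collider blocking it and no conditioned non-collider, so it is open.
Try {CouponUse, EmailOpen}:
  P1: blocked at fork node EmailOpen ∈ conditioning set.
  P2: blocked at fork node CouponUse ∈ conditioning set.
{CouponUse, EmailOpen} contains no descendant of Conversion and blocks every backdoor path.
Every element of {CouponUse, EmailOpen} is needed (dropping CouponUse leaves P2 open; dropping EmailOpen leaves P1 open), so no proper subset is valid.
Among all size-2 subsets of the eligible variables, only {CouponUse, EmailOpen} blocks every backdoor path, so it is the unique smallest valid adjustment set.

{CouponUse, EmailOpen}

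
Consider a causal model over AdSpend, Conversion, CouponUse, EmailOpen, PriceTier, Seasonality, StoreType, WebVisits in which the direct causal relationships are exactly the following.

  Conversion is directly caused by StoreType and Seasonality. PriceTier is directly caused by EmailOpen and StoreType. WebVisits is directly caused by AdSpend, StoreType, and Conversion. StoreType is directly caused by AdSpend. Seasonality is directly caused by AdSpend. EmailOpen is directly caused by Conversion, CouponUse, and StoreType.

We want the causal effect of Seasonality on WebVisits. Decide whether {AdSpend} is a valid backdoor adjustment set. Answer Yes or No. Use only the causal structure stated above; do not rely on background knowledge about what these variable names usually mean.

Yes

Backdoor paths from Seasonality to WebVisits (paths whose first edge points into Seasonality):
  P1: Seasonality <- AdSpend -> StoreType -> Conversion -> WebVisits
  P2: Seasonality <- AdSpend -> StoreType -> WebVisits
  P3: Seasonality <- AdSpend -> StoreType -> EmailOpen <- Conversion -> WebVisits
  P4: Seasonality <- AdSpend -> StoreType -> PriceTier <- EmailOpen <- Conversion -> WebVisits
  P5: Seasonality <- AdSpend -> WebVisits
Condition 1 (no descendant of Seasonality in the set): holds — descendants of Seasonality are {Conversion, EmailOpen, PriceTier, WebVisits}; none are in {AdSpend}.
Condition 2 (every backdoor path blocked by {AdSpend}):
  P1: blocked at fork node AdSpend ∈ conditioning set.
  P2: blocked at fork node AdSpend ∈ conditioning set.
  P3: blocked at fork node AdSpend ∈ conditioning set.
  P4: blocked at fork node AdSpend ∈ conditioning set.
  P5: blocked at fork node AdSpend ∈ conditioning set.
{AdSpend} satisfies the backdoor criterion.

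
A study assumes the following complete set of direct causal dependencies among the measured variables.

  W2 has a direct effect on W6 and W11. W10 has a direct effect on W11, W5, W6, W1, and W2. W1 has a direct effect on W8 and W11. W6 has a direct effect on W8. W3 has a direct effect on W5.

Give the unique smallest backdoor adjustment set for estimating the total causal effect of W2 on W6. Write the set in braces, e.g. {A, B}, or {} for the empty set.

Variables eligible for adjustment (non-descendants of W2, excluding W2 and W6): {W1, W10, W3, W5}.
Backdoor paths from W2 to W6:
  P1: W2 <- W10 -> W1 -> W8 <- W6
  P2: W2 <- W10 -> W6
  P3: W2 <- W10 -> W11 <- W1 -> W8 <- W6
The empty set is not sufficient: P2 (W2 <- W10 -> W6) has no collider blocking it and no conditioned non-collider, so it is open.
Try {W10}:
  P1: blocked at fork node W10 ∈ conditioning set.
  P2: blocked at fork node W10 ∈ conditioning set.
  P3: blocked at fork node W10 ∈ conditioning set.
{W10} contains no descendant of W2 and blocks every backdoor path.
No other singleton works — e.g. {W3} leaves P2 open — so {W10} is the unique smallest valid adjustment set.

{W10}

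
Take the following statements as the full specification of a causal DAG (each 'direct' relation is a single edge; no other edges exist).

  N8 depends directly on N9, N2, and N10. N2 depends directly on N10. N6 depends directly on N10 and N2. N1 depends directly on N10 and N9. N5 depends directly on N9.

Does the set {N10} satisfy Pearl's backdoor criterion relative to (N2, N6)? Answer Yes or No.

Yes

Backdoor paths from N2 to N6 (paths whose first edge points into N2):
  P1: N2 <- N10 -> N6
Condition 1 (no descendant of N2 in the set): holds — descendants of N2 are {N6, N8}; none are in {N10}.
Condition 2 (every backdoor path blocked by {N10}):
  P1: blocked at fork node N10 ∈ conditioning set.
{N10} satisfies the backdoor criterion.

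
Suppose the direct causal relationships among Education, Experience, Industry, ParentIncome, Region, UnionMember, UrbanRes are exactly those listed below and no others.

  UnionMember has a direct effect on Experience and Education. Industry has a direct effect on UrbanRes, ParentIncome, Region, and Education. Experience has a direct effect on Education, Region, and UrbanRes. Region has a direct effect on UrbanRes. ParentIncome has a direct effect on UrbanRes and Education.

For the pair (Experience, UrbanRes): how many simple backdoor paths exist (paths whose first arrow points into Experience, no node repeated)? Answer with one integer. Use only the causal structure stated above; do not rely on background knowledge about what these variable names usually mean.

A backdoor path from Experience to UrbanRes is any simple undirected path whose first edge points into Experience (i.e. leaves Experience via a parent).
Parents of Experience: {UnionMember}.
Enumerating:
  P1: Experience <- UnionMember -> Education <- Industry -> ParentIncome -> UrbanRes
  P2: Experience <- UnionMember -> Education <- Industry -> Region -> UrbanRes
  P3: Experience <- UnionMember -> Education <- Industry -> UrbanRes
  P4: Experience <- UnionMember -> Education <- ParentIncome <- Industry -> Region -> UrbanRes
  P5: Experience <- UnionMember -> Education <- ParentIncome <- Industry -> UrbanRes
  P6: Experience <- UnionMember -> Education <- ParentIncome -> UrbanRes
That exhausts the simple backdoor paths. Count: 6.

6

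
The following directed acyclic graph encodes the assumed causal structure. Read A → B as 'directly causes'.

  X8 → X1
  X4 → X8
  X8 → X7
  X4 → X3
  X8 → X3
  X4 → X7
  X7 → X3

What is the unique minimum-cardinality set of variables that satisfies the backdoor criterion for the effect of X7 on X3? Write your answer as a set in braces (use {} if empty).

{X4, X8}

Variables eligible for adjustment (non-descendants of X7, excluding X7 and X3): {X1, X4, X8}.
Backdoor paths from X7 to X3:
  P1: X7 <- X4 -> X8 -> X3
  P2: X7 <- X4 -> X3
  P3: X7 <- X8 <- X4 -> X3
  P4: X7 <- X8 -> X3
The empty set is not sufficient: P1 (X7 <- X4 -> X8 -> X3) has no collider blocking it and no conditioned non-collider, so it is open.
Try {X4, X8}:
  P1: blocked at fork node X4 ∈ conditioning set.
  P2: blocked at fork node X4 ∈ conditioning set.
  P3: blocked at chain node X8 ∈ conditioning set.
  P4: blocked at fork node X8 ∈ conditioning set.
{X4, X8} contains no descendant of X7 and blocks every backdoor path.
Every element of {X4, X8} is needed (dropping X4 leaves P2 open; dropping X8 leaves P4 open), so no proper subset is valid.
Among all size-2 subsets of the eligible variables, only {X4, X8} blocks every backdoor path, so it is the unique smallest valid adjustment set.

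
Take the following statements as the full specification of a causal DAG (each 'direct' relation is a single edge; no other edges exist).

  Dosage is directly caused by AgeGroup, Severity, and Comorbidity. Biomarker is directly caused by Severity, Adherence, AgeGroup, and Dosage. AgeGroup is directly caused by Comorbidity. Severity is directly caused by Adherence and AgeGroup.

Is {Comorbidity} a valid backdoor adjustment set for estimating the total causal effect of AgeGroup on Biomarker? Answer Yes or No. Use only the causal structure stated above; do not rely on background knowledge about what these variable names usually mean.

Yes

Backdoor paths from AgeGroup to Biomarker (paths whose first edge points into AgeGroup):
  P1: AgeGroup <- Comorbidity -> Dosage <- Severity <- Adherence -> Biomarker
  P2: AgeGroup <- Comorbidity -> Dosage <- Severity -> Biomarker
  P3: AgeGroup <- Comorbidity -> Dosage -> Biomarker
Condition 1 (no descendant of AgeGroup in the set): holds — descendants of AgeGroup are {Biomarker, Dosage, Severity}; none are in {Comorbidity}.
Condition 2 (every backdoor path blocked by {Comorbidity}):
  P1: blocked at fork node Comorbidity ∈ conditioning set.
  P2: blocked at fork node Comorbidity ∈ conditioning set.
  P3: blocked at fork node Comorbidity ∈ conditioning set.
{Comorbidity} satisfies the backdoor criterion.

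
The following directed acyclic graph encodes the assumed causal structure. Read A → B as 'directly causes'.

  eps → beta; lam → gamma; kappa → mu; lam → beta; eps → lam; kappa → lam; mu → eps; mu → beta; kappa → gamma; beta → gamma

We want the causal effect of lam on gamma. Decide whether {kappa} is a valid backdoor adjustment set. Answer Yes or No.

Backdoor paths from lam to gamma (paths whose first edge points into lam):
  P1: lam <- kappa -> mu -> eps -> beta -> gamma
  P2: lam <- kappa -> mu -> beta -> gamma
  P3: lam <- kappa -> gamma
  P4: lam <- eps <- mu <- kappa -> gamma
  P5: lam <- eps <- mu -> beta -> gamma
  P6: lam <- eps -> beta <- mu <- kappa -> gamma
  P7: lam <- eps -> beta -> gamma
Condition 1 (no descendant of lam in the set): holds — descendants of lam are {beta, gamma}; none are in {kappa}.
Condition 2 (every backdoor path blocked by {kappa}):
  P1: blocked at fork node kappa ∈ conditioning set.
  P2: blocked at fork node kappa ∈ conditioning set.
  P3: blocked at fork node kappa ∈ conditioning set.
  P4: blocked at fork node kappa ∈ conditioning set.
  P5: open — no interior node is in the conditioning set.
  P6: blocked at collider beta (neither it nor any descendant is in the conditioning set).
  P7: open — no interior node is in the conditioning set.
{kappa} does not satisfy the backdoor criterion.

No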